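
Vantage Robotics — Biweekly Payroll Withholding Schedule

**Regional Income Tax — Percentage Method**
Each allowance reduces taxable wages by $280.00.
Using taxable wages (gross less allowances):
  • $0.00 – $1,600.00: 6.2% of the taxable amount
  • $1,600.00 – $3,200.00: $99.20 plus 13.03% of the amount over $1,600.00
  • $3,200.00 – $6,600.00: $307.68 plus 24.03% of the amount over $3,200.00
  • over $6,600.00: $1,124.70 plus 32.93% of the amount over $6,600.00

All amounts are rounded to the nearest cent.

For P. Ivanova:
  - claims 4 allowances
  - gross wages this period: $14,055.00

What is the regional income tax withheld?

$3,210.82

Regional Income Tax: taxable = $14,055.00 − 4×$280.00 = $12,935.00
  $1,124.70 + 32.93% × ($12,935.00 − $6,600.00) = $1,124.70 + 32.93% × $6,335.00 = $3,210.82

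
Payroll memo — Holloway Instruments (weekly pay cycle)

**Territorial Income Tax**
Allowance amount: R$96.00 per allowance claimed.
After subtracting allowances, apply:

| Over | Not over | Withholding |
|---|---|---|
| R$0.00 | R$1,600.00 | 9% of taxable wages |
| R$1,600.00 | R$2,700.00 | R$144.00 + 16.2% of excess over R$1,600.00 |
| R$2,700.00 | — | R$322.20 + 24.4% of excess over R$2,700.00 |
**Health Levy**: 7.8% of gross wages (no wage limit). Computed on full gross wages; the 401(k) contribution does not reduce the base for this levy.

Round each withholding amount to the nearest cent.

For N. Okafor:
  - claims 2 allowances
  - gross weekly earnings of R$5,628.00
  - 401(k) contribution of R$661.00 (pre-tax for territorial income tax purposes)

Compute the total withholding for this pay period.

R$1,267.48

Territorial Income Tax: taxable = R$5,628.00 − R$661.00 − 2×R$96.00 = R$4,775.00
  R$322.20 + 24.4% × (R$4,775.00 − R$2,700.00) = R$322.20 + 24.4% × R$2,075.00 = R$828.50
Health Levy: 7.8% × R$5,628.00 = R$438.98
Total: R$828.50 + R$438.98 = R$1,267.48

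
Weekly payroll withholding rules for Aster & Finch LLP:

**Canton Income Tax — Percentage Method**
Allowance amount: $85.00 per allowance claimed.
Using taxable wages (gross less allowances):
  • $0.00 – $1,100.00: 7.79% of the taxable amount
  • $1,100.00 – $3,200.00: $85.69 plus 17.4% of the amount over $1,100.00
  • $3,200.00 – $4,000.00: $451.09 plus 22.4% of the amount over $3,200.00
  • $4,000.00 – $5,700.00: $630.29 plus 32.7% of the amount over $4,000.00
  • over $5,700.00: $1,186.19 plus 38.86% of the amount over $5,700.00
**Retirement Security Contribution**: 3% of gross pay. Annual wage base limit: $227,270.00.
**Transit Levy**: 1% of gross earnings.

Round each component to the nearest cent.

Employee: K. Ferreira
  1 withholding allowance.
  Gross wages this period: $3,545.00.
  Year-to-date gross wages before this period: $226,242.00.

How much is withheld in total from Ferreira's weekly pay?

$575.62

Canton Income Tax: taxable = $3,545.00 − 1×$85.00 = $3,460.00
  $451.09 + 22.4% × ($3,460.00 − $3,200.00) = $451.09 + 22.4% × $260.00 = $509.33
Retirement Security Contribution: cap $227,270.00 − YTD $226,242.00 = $1,028.00 subject; 3% × $1,028.00 = $30.84
Transit Levy: 1% × $3,545.00 = $35.45
Total: $509.33 + $30.84 + $35.45 = $575.62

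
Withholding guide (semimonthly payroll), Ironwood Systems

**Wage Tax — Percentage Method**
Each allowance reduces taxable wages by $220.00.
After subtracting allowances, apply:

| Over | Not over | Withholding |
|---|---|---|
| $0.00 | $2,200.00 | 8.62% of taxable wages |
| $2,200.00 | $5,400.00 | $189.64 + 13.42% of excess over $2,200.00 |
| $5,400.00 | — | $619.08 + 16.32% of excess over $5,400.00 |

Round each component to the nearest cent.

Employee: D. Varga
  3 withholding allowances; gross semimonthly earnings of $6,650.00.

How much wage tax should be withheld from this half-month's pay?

$715.37

Wage Tax: taxable = $6,650.00 − 3×$220.00 = $5,990.00
  $619.08 + 16.32% × ($5,990.00 − $5,400.00) = $619.08 + 16.32% × $590.00 = $715.37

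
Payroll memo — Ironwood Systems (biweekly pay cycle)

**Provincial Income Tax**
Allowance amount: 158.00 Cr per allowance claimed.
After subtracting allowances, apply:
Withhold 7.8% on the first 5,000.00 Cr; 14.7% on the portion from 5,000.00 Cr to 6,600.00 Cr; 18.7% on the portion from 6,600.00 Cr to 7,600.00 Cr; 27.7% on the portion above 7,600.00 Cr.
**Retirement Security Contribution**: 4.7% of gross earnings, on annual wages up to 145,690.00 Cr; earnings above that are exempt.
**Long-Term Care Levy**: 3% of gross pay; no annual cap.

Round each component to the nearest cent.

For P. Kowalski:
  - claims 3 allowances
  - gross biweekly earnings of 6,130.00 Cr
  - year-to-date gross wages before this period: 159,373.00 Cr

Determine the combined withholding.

Provincial Income Tax: taxable = 6,130.00 Cr − 3×158.00 Cr = 5,656.00 Cr
  390.00 Cr + 14.7% × (5,656.00 Cr − 5,000.00 Cr) = 390.00 Cr + 14.7% × 656.00 Cr = 486.43 Cr
Retirement Security Contribution: YTD 159,373.00 Cr ≥ cap 145,690.00 Cr → 0.00 Cr
Long-Term Care Levy: 3% × 6,130.00 Cr = 183.90 Cr
Total: 486.43 Cr + 0.00 Cr + 183.90 Cr = 670.33 Cr

670.33 Cr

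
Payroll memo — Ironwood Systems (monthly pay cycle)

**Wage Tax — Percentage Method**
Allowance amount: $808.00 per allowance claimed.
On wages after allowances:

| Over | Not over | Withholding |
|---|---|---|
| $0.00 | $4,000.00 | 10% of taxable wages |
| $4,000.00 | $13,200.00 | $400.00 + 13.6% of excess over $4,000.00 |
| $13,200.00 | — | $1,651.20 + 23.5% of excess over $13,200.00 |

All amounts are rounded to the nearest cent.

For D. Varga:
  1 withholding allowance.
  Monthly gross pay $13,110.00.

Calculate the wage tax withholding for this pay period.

$1,529.07

Wage Tax: taxable = $13,110.00 − 1×$808.00 = $12,302.00
  $400.00 + 13.6% × ($12,302.00 − $4,000.00) = $400.00 + 13.6% × $8,302.00 = $1,529.07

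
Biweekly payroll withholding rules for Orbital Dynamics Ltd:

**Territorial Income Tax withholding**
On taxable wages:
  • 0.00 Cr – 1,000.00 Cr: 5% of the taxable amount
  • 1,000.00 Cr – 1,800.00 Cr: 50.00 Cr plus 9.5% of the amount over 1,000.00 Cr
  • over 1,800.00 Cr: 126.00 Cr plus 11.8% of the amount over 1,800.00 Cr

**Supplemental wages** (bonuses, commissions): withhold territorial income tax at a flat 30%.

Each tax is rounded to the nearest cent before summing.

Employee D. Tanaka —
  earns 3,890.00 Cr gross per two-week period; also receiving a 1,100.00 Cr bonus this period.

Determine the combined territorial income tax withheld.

Territorial Income Tax: taxable = 3,890.00 Cr
  126.00 Cr + 11.8% × (3,890.00 Cr − 1,800.00 Cr) = 126.00 Cr + 11.8% × 2,090.00 Cr = 372.62 Cr
Supplemental (30% flat on bonus): 30% × 1,100.00 Cr = 330.00 Cr
Total territorial income tax: 372.62 Cr + 330.00 Cr = 702.62 Cr

702.62 Cr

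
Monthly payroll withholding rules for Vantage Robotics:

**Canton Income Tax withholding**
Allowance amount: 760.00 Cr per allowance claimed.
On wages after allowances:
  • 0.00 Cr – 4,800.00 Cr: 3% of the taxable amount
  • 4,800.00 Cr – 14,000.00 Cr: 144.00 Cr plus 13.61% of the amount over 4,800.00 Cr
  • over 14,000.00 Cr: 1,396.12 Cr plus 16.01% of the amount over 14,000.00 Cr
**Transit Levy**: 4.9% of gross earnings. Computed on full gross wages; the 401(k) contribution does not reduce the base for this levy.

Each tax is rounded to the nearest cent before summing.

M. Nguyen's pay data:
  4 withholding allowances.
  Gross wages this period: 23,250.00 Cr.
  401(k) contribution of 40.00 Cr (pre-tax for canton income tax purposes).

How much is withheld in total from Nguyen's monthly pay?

3,523.19 Cr

Canton Income Tax: taxable = 23,250.00 Cr − 40.00 Cr − 4×760.00 Cr = 20,170.00 Cr
  1,396.12 Cr + 16.01% × (20,170.00 Cr − 14,000.00 Cr) = 1,396.12 Cr + 16.01% × 6,170.00 Cr = 2,383.94 Cr
Transit Levy: 4.9% × 23,250.00 Cr = 1,139.25 Cr
Total: 2,383.94 Cr + 1,139.25 Cr = 3,523.19 Cr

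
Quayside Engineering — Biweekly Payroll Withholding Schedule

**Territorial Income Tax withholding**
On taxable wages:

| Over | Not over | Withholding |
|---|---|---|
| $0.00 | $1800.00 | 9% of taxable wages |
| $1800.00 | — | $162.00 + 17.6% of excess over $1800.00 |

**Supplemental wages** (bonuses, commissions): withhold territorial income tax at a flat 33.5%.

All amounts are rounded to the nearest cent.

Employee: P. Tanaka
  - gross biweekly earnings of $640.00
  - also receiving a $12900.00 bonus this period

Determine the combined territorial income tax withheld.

Territorial Income Tax: taxable = $640.00
  9% × $640.00 = $57.60
Supplemental (33.5% flat on bonus): 33.5% × $12900.00 = $4321.50
Total territorial income tax: $57.60 + $4321.50 = $4379.10

$4379.10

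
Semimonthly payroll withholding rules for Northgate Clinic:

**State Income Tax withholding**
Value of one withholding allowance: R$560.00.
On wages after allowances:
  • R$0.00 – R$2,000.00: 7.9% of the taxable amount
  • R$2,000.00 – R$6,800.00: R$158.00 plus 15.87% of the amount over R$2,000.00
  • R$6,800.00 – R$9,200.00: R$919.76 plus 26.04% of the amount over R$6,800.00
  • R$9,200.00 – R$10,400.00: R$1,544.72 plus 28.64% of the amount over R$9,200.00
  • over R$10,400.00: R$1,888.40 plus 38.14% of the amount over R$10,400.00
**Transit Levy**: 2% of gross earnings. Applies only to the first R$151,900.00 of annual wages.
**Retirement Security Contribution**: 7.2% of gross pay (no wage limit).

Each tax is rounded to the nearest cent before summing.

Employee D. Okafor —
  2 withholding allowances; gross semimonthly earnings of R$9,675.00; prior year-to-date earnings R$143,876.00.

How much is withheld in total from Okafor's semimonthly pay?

R$2,233.84

State Income Tax: taxable = R$9,675.00 − 2×R$560.00 = R$8,555.00
  R$919.76 + 26.04% × (R$8,555.00 − R$6,800.00) = R$919.76 + 26.04% × R$1,755.00 = R$1,376.76
Transit Levy: cap R$151,900.00 − YTD R$143,876.00 = R$8,024.00 subject; 2% × R$8,024.00 = R$160.48
Retirement Security Contribution: 7.2% × R$9,675.00 = R$696.60
Total: R$1,376.76 + R$160.48 + R$696.60 = R$2,233.84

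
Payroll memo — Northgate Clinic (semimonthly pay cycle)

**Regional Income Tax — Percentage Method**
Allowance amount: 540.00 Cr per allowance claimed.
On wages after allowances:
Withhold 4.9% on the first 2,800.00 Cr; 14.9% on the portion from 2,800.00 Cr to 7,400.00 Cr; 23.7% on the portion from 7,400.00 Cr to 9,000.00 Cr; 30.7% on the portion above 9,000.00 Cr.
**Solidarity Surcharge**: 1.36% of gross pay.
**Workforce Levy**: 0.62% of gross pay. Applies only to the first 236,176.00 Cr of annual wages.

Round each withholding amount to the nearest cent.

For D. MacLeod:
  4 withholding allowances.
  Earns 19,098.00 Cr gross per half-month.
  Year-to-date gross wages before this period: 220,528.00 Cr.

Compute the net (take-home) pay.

Regional Income Tax: taxable = 19,098.00 Cr − 4×540.00 Cr = 16,938.00 Cr
  1,201.80 Cr + 30.7% × (16,938.00 Cr − 9,000.00 Cr) = 1,201.80 Cr + 30.7% × 7,938.00 Cr = 3,638.77 Cr
Solidarity Surcharge: 1.36% × 19,098.00 Cr = 259.73 Cr
Workforce Levy: cap 236,176.00 Cr − YTD 220,528.00 Cr = 15,648.00 Cr subject; 0.62% × 15,648.00 Cr = 97.02 Cr
Total withheld: 3,638.77 Cr + 259.73 Cr + 97.02 Cr = 3,995.52 Cr
Net pay: 19,098.00 Cr − 3,995.52 Cr = 15,102.48 Cr

15,102.48 Cr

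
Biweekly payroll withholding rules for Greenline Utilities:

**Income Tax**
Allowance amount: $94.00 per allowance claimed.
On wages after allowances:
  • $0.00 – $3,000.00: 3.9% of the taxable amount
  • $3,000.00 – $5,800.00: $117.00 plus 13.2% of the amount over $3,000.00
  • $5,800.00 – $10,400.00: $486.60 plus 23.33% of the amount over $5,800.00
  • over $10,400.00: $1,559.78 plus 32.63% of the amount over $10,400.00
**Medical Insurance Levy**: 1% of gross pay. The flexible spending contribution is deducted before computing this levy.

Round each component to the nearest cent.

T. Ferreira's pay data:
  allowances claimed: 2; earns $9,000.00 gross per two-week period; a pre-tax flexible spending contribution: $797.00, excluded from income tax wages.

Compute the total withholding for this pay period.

$1,085.39

Income Tax: taxable = $9,000.00 − $797.00 − 2×$94.00 = $8,015.00
  $486.60 + 23.33% × ($8,015.00 − $5,800.00) = $486.60 + 23.33% × $2,215.00 = $1,003.36
Medical Insurance Levy: 1% × $8,203.00 = $82.03
Total: $1,003.36 + $82.03 = $1,085.39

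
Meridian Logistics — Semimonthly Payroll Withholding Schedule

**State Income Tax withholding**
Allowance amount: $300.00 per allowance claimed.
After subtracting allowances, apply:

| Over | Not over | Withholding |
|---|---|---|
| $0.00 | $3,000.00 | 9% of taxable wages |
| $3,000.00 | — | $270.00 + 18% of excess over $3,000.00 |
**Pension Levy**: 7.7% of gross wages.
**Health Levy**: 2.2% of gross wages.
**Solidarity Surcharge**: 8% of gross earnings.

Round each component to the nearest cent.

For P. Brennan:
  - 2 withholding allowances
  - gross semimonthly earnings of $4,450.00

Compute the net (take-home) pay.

$3,230.45

State Income Tax: taxable = $4,450.00 − 2×$300.00 = $3,850.00
  $270.00 + 18% × ($3,850.00 − $3,000.00) = $270.00 + 18% × $850.00 = $423.00
Pension Levy: 7.7% × $4,450.00 = $342.65
Health Levy: 2.2% × $4,450.00 = $97.90
Solidarity Surcharge: 8% × $4,450.00 = $356.00
Total withheld: $423.00 + $342.65 + $97.90 + $356.00 = $1,219.55
Net pay: $4,450.00 − $1,219.55 = $3,230.45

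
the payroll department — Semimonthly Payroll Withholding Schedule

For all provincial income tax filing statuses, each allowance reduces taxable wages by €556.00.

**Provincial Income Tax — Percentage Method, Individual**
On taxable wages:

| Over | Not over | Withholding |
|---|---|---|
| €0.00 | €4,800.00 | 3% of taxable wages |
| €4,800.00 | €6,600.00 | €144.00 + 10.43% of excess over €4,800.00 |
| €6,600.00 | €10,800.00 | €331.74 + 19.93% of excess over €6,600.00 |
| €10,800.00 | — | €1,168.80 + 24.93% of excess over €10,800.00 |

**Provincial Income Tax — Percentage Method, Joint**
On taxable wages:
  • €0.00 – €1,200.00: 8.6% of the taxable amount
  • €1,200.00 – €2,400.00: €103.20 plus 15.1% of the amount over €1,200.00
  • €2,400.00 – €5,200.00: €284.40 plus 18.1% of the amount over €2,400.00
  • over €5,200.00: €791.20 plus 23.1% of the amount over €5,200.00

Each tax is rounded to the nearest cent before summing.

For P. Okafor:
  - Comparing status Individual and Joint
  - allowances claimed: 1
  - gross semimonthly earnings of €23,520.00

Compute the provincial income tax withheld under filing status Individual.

Provincial Income Tax (Individual): taxable = €23,520.00 − 1×€556.00 = €22,964.00
  €1,168.80 + 24.93% × (€22,964.00 − €10,800.00) = €1,168.80 + 24.93% × €12,164.00 = €4,201.29

€4,201.29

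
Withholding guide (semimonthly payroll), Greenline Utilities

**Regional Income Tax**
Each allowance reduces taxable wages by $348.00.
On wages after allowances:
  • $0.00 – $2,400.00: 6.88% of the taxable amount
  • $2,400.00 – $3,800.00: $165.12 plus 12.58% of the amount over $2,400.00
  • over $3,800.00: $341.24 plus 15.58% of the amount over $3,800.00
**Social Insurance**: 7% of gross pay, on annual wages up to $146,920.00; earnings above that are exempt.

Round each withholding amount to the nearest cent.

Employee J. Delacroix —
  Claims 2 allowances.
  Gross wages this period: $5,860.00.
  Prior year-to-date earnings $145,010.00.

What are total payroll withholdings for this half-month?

$687.45

Regional Income Tax: taxable = $5,860.00 − 2×$348.00 = $5,164.00
  $341.24 + 15.58% × ($5,164.00 − $3,800.00) = $341.24 + 15.58% × $1,364.00 = $553.75
Social Insurance: cap $146,920.00 − YTD $145,010.00 = $1,910.00 subject; 7% × $1,910.00 = $133.70
Total: $553.75 + $133.70 = $687.45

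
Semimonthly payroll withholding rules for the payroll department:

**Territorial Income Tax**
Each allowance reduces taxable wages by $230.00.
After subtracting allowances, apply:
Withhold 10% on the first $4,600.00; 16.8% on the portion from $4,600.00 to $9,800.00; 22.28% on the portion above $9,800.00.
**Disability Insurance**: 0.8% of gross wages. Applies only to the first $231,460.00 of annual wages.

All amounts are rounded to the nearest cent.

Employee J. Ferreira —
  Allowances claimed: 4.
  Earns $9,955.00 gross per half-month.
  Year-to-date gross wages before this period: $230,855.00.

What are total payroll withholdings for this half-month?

Territorial Income Tax: taxable = $9,955.00 − 4×$230.00 = $9,035.00
  $460.00 + 16.8% × ($9,035.00 − $4,600.00) = $460.00 + 16.8% × $4,435.00 = $1,205.08
Disability Insurance: cap $231,460.00 − YTD $230,855.00 = $605.00 subject; 0.8% × $605.00 = $4.84
Total: $1,205.08 + $4.84 = $1,209.92

$1,209.92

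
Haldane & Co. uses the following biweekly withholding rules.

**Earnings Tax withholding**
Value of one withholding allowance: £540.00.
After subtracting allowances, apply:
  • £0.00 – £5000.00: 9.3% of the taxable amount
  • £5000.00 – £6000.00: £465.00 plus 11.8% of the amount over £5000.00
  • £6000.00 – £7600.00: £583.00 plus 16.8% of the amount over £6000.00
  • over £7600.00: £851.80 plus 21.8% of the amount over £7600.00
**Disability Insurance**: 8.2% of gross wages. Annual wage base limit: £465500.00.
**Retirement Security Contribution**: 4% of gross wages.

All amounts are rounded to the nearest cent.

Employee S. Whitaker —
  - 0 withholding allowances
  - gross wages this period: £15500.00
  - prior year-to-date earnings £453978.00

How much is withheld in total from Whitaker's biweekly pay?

£4138.80

Earnings Tax: taxable = £15500.00
  £851.80 + 21.8% × (£15500.00 − £7600.00) = £851.80 + 21.8% × £7900.00 = £2574.00
Disability Insurance: cap £465500.00 − YTD £453978.00 = £11522.00 subject; 8.2% × £11522.00 = £944.80
Retirement Security Contribution: 4% × £15500.00 = £620.00
Total: £2574.00 + £944.80 + £620.00 = £4138.80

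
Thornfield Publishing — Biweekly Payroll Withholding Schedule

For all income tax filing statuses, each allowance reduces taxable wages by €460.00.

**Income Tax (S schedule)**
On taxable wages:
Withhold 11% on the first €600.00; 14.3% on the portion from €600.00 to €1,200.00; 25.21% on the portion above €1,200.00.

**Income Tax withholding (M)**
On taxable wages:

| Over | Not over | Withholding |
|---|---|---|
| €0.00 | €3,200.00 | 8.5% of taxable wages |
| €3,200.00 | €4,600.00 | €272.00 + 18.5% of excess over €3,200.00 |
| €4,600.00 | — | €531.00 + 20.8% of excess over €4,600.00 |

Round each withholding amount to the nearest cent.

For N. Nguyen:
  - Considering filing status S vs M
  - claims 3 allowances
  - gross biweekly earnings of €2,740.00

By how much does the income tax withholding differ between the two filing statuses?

Income Tax (S): taxable = €2,740.00 − 3×€460.00 = €1,360.00
  €151.80 + 25.21% × (€1,360.00 − €1,200.00) = €151.80 + 25.21% × €160.00 = €192.14
Income Tax (M): taxable = €2,740.00 − 3×€460.00 = €1,360.00
  8.5% × €1,360.00 = €115.60
Difference: |€192.14 − €115.60| = €76.54 (higher under S)

€76.54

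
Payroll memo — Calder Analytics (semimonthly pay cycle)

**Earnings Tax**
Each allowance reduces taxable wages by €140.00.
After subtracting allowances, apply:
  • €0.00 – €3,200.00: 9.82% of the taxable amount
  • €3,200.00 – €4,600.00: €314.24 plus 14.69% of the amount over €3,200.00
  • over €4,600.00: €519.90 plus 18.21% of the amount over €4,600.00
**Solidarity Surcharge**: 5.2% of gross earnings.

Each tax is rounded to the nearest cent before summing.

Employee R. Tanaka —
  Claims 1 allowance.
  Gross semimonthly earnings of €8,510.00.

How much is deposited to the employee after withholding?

Earnings Tax: taxable = €8,510.00 − 1×€140.00 = €8,370.00
  €519.90 + 18.21% × (€8,370.00 − €4,600.00) = €519.90 + 18.21% × €3,770.00 = €1,206.42
Solidarity Surcharge: 5.2% × €8,510.00 = €442.52
Total withheld: €1,206.42 + €442.52 = €1,648.94
Net pay: €8,510.00 − €1,648.94 = €6,861.06

€6,861.06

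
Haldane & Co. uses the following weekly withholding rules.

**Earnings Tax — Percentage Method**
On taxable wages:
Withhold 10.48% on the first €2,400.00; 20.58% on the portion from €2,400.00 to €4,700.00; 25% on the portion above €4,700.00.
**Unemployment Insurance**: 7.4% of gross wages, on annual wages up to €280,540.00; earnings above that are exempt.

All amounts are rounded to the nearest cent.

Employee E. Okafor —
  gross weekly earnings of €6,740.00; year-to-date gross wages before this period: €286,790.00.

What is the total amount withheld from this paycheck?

Earnings Tax: taxable = €6,740.00
  €724.86 + 25% × (€6,740.00 − €4,700.00) = €724.86 + 25% × €2,040.00 = €1,234.86
Unemployment Insurance: YTD €286,790.00 ≥ cap €280,540.00 → €0.00
Total: €1,234.86 + €0.00 = €1,234.86

€1,234.86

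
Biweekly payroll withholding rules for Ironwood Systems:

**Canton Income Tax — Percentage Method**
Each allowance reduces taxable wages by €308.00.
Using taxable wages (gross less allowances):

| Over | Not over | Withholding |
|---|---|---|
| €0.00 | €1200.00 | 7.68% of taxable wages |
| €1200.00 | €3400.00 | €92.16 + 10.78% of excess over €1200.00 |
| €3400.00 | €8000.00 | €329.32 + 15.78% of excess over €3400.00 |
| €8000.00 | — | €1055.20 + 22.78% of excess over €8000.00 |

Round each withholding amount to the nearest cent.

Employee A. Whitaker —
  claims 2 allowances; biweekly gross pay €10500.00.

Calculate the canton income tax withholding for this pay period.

Canton Income Tax: taxable = €10500.00 − 2×€308.00 = €9884.00
  €1055.20 + 22.78% × (€9884.00 − €8000.00) = €1055.20 + 22.78% × €1884.00 = €1484.38

€1484.38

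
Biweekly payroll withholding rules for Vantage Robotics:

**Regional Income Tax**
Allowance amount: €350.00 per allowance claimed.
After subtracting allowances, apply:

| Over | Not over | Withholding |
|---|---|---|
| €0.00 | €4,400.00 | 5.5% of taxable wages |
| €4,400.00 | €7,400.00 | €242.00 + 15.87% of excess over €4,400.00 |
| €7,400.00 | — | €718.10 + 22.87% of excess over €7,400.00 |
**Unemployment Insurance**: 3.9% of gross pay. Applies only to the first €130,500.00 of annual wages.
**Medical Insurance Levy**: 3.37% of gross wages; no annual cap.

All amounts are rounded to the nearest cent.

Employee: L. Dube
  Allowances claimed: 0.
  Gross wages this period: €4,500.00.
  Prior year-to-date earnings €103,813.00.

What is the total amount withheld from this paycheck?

€585.02

Regional Income Tax: taxable = €4,500.00
  €242.00 + 15.87% × (€4,500.00 − €4,400.00) = €242.00 + 15.87% × €100.00 = €257.87
Unemployment Insurance: 3.9% × €4,500.00 = €175.50
Medical Insurance Levy: 3.37% × €4,500.00 = €151.65
Total: €257.87 + €175.50 + €151.65 = €585.02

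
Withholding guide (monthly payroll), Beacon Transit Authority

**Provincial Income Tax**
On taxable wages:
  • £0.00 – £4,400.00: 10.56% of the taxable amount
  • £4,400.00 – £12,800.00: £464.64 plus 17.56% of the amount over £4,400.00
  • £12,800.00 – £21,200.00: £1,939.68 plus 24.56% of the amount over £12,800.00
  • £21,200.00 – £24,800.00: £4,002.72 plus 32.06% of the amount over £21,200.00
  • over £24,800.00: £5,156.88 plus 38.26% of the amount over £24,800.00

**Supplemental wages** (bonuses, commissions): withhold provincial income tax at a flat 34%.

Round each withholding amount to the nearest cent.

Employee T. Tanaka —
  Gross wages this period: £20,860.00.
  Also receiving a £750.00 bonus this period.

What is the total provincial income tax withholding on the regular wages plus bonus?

Provincial Income Tax: taxable = £20,860.00
  £1,939.68 + 24.56% × (£20,860.00 − £12,800.00) = £1,939.68 + 24.56% × £8,060.00 = £3,919.22
Supplemental (34% flat on bonus): 34% × £750.00 = £255.00
Total provincial income tax: £3,919.22 + £255.00 = £4,174.22

£4,174.22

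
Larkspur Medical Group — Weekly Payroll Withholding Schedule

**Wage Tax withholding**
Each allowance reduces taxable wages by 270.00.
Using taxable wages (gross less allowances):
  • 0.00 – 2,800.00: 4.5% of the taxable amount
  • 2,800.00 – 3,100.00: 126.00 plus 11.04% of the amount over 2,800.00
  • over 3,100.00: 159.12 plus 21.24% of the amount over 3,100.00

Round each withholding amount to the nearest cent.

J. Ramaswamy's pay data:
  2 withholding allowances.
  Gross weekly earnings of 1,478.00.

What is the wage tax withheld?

Wage Tax: taxable = 1,478.00 − 2×270.00 = 938.00
  4.5% × 938.00 = 42.21

42.21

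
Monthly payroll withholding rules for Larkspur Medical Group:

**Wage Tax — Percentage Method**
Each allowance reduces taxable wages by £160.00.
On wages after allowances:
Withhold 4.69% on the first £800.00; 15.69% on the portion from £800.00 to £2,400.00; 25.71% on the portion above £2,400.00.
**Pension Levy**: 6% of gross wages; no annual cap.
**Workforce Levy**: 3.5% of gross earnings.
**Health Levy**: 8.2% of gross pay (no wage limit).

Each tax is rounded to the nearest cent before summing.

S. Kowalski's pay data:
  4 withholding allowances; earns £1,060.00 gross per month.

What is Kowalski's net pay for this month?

Wage Tax: taxable = £1,060.00 − 4×£160.00 = £420.00
  4.69% × £420.00 = £19.70
Pension Levy: 6% × £1,060.00 = £63.60
Workforce Levy: 3.5% × £1,060.00 = £37.10
Health Levy: 8.2% × £1,060.00 = £86.92
Total withheld: £19.70 + £63.60 + £37.10 + £86.92 = £207.32
Net pay: £1,060.00 − £207.32 = £852.68

£852.68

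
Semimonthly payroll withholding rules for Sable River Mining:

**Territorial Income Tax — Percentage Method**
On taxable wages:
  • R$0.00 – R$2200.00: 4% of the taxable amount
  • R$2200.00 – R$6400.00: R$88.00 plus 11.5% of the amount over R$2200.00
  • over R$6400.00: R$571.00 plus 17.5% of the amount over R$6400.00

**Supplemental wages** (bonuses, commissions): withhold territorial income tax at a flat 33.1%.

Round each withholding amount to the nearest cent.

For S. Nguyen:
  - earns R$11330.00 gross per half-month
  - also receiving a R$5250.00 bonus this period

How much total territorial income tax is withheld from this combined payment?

Territorial Income Tax: taxable = R$11330.00
  R$571.00 + 17.5% × (R$11330.00 − R$6400.00) = R$571.00 + 17.5% × R$4930.00 = R$1433.75
Supplemental (33.1% flat on bonus): 33.1% × R$5250.00 = R$1737.75
Total territorial income tax: R$1433.75 + R$1737.75 = R$3171.50

R$3171.50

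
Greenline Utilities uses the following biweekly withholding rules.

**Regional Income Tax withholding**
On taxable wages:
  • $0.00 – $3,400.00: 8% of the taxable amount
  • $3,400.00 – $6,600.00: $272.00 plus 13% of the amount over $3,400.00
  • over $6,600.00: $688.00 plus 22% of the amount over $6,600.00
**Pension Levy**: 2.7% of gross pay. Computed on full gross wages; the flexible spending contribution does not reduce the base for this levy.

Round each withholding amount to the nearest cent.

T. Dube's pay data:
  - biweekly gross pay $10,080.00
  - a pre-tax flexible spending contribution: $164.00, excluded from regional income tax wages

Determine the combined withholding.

Regional Income Tax: taxable = $10,080.00 − $164.00 = $9,916.00
  $688.00 + 22% × ($9,916.00 − $6,600.00) = $688.00 + 22% × $3,316.00 = $1,417.52
Pension Levy: 2.7% × $10,080.00 = $272.16
Total: $1,417.52 + $272.16 = $1,689.68

$1,689.68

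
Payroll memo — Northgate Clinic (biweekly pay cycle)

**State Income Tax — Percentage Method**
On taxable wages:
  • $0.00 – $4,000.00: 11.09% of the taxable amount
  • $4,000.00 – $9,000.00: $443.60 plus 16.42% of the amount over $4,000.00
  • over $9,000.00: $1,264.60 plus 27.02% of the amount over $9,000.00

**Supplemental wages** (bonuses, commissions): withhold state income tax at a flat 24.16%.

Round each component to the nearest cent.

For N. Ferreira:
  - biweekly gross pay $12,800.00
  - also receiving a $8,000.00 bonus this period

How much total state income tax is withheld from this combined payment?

$4,224.16

State Income Tax: taxable = $12,800.00
  $1,264.60 + 27.02% × ($12,800.00 − $9,000.00) = $1,264.60 + 27.02% × $3,800.00 = $2,291.36
Supplemental (24.16% flat on bonus): 24.16% × $8,000.00 = $1,932.80
Total state income tax: $2,291.36 + $1,932.80 = $4,224.16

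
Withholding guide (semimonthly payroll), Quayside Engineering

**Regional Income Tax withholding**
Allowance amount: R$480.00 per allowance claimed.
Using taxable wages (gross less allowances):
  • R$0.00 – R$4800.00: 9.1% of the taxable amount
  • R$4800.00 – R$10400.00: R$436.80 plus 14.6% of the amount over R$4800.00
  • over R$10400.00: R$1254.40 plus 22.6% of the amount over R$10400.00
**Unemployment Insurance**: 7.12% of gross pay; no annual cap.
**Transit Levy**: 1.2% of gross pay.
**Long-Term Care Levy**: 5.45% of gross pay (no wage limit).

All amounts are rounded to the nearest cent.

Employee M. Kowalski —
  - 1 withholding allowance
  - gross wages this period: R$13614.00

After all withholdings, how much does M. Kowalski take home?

R$9867.07

Regional Income Tax: taxable = R$13614.00 − 1×R$480.00 = R$13134.00
  R$1254.40 + 22.6% × (R$13134.00 − R$10400.00) = R$1254.40 + 22.6% × R$2734.00 = R$1872.28
Unemployment Insurance: 7.12% × R$13614.00 = R$969.32
Transit Levy: 1.2% × R$13614.00 = R$163.37
Long-Term Care Levy: 5.45% × R$13614.00 = R$741.96
Total withheld: R$1872.28 + R$969.32 + R$163.37 + R$741.96 = R$3746.93
Net pay: R$13614.00 − R$3746.93 = R$9867.07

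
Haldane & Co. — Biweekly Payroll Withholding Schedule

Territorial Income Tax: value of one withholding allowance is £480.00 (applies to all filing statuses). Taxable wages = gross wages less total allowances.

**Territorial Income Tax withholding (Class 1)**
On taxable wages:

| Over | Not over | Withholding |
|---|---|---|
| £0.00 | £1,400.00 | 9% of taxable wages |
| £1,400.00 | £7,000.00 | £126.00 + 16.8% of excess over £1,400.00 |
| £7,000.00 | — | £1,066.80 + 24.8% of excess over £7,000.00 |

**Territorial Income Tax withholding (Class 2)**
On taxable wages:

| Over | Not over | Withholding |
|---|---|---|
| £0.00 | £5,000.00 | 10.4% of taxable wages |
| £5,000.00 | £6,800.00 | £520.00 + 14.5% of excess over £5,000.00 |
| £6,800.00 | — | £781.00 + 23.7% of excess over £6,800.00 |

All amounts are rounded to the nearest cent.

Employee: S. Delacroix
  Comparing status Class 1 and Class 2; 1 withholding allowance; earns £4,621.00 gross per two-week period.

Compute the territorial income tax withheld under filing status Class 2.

£430.66

Territorial Income Tax (Class 2): taxable = £4,621.00 − 1×£480.00 = £4,141.00
  10.4% × £4,141.00 = £430.66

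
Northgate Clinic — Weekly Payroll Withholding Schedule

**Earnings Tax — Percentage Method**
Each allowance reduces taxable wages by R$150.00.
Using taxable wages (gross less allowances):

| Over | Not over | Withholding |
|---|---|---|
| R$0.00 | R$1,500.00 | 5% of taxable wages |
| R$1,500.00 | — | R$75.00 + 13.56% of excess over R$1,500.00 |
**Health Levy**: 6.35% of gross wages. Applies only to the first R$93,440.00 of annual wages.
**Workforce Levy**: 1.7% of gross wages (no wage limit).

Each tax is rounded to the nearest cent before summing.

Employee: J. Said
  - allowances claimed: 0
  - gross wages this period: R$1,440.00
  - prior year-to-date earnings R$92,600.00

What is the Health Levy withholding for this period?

Health Levy: cap R$93,440.00 − YTD R$92,600.00 = R$840.00 subject; 6.35% × R$840.00 = R$53.34

R$53.34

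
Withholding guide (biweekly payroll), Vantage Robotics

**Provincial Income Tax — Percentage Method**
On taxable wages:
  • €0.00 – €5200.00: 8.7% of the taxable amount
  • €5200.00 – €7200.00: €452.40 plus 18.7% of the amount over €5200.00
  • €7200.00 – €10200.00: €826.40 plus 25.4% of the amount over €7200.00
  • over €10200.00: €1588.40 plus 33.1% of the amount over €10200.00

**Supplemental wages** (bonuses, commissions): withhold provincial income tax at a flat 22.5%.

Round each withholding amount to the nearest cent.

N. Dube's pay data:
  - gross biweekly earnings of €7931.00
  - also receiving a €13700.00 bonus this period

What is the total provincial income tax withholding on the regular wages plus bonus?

€4094.57

Provincial Income Tax: taxable = €7931.00
  €826.40 + 25.4% × (€7931.00 − €7200.00) = €826.40 + 25.4% × €731.00 = €1012.07
Supplemental (22.5% flat on bonus): 22.5% × €13700.00 = €3082.50
Total provincial income tax: €1012.07 + €3082.50 = €4094.57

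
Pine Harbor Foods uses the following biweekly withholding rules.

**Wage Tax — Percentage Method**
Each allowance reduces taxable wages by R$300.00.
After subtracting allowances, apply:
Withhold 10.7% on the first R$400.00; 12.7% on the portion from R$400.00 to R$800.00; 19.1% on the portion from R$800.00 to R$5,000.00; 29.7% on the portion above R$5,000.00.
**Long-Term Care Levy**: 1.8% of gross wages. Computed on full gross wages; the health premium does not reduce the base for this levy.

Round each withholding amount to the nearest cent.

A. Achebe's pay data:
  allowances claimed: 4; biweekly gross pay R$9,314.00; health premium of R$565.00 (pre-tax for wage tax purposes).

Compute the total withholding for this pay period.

Wage Tax: taxable = R$9,314.00 − R$565.00 − 4×R$300.00 = R$7,549.00
  R$895.80 + 29.7% × (R$7,549.00 − R$5,000.00) = R$895.80 + 29.7% × R$2,549.00 = R$1,652.85
Long-Term Care Levy: 1.8% × R$9,314.00 = R$167.65
Total: R$1,652.85 + R$167.65 = R$1,820.50

R$1,820.50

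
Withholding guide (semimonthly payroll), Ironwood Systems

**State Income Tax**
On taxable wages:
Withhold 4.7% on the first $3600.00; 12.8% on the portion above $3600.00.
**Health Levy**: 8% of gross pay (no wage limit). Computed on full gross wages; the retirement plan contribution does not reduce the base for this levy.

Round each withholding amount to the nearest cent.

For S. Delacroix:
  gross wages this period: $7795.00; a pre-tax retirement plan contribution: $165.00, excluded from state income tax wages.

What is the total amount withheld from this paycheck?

$1308.64

State Income Tax: taxable = $7795.00 − $165.00 = $7630.00
  $169.20 + 12.8% × ($7630.00 − $3600.00) = $169.20 + 12.8% × $4030.00 = $685.04
Health Levy: 8% × $7795.00 = $623.60
Total: $685.04 + $623.60 = $1308.64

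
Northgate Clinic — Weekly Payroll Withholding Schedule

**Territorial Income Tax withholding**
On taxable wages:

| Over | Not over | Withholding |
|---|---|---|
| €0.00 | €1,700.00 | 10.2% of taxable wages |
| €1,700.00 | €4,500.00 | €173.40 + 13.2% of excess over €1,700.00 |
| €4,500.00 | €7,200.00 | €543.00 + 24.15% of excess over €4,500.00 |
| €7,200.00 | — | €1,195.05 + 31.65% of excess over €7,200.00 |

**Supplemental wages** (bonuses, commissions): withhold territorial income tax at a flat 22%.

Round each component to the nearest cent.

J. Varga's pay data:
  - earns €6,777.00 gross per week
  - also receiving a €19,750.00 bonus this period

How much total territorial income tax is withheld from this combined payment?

€5,437.90

Territorial Income Tax: taxable = €6,777.00
  €543.00 + 24.15% × (€6,777.00 − €4,500.00) = €543.00 + 24.15% × €2,277.00 = €1,092.90
Supplemental (22% flat on bonus): 22% × €19,750.00 = €4,345.00
Total territorial income tax: €1,092.90 + €4,345.00 = €5,437.90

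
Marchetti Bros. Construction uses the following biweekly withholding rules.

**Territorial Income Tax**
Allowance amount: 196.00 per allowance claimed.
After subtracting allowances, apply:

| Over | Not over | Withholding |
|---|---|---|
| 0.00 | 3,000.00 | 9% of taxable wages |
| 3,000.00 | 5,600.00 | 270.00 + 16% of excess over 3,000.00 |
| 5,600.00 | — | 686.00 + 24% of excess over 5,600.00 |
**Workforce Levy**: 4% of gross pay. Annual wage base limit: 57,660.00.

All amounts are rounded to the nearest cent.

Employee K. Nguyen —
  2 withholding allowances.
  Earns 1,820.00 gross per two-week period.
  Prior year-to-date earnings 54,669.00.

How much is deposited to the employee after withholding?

Territorial Income Tax: taxable = 1,820.00 − 2×196.00 = 1,428.00
  9% × 1,428.00 = 128.52
Workforce Levy: 4% × 1,820.00 = 72.80
Total withheld: 128.52 + 72.80 = 201.32
Net pay: 1,820.00 − 201.32 = 1,618.68

1,618.68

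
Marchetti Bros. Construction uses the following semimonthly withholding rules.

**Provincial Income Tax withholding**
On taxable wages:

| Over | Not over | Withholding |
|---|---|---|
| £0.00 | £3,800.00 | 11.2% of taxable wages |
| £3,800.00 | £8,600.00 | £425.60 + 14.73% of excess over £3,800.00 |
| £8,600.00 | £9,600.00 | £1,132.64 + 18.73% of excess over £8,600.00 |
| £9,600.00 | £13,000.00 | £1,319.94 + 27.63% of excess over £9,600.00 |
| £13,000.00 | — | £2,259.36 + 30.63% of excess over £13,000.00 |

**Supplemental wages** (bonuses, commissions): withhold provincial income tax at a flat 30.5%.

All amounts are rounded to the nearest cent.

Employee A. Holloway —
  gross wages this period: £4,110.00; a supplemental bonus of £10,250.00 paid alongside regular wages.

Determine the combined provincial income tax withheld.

£3,597.51

Provincial Income Tax: taxable = £4,110.00
  £425.60 + 14.73% × (£4,110.00 − £3,800.00) = £425.60 + 14.73% × £310.00 = £471.26
Supplemental (30.5% flat on bonus): 30.5% × £10,250.00 = £3,126.25
Total provincial income tax: £471.26 + £3,126.25 = £3,597.51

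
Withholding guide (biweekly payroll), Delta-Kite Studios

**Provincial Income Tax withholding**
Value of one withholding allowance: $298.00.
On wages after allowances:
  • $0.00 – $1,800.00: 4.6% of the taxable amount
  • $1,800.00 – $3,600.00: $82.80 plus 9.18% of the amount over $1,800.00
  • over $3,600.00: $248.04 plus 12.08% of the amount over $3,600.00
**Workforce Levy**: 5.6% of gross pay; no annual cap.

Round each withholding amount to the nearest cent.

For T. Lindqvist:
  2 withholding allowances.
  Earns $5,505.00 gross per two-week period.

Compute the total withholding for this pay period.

$714.45

Provincial Income Tax: taxable = $5,505.00 − 2×$298.00 = $4,909.00
  $248.04 + 12.08% × ($4,909.00 − $3,600.00) = $248.04 + 12.08% × $1,309.00 = $406.17
Workforce Levy: 5.6% × $5,505.00 = $308.28
Total: $406.17 + $308.28 = $714.45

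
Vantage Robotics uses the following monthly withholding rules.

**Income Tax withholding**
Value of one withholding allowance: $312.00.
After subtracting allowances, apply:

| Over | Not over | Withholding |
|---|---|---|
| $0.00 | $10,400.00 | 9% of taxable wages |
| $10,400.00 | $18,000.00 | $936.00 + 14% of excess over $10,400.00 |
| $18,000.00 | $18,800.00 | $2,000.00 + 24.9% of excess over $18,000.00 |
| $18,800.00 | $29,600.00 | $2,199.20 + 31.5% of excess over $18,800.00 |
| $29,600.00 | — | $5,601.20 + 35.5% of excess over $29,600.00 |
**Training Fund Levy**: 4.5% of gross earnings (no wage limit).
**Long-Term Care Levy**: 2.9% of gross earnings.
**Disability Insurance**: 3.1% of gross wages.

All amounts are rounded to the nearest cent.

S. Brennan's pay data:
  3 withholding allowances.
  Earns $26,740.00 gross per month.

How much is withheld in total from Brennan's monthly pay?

$7,213.16

Income Tax: taxable = $26,740.00 − 3×$312.00 = $25,804.00
  $2,199.20 + 31.5% × ($25,804.00 − $18,800.00) = $2,199.20 + 31.5% × $7,004.00 = $4,405.46
Training Fund Levy: 4.5% × $26,740.00 = $1,203.30
Long-Term Care Levy: 2.9% × $26,740.00 = $775.46
Disability Insurance: 3.1% × $26,740.00 = $828.94
Total: $4,405.46 + $1,203.30 + $775.46 + $828.94 = $7,213.16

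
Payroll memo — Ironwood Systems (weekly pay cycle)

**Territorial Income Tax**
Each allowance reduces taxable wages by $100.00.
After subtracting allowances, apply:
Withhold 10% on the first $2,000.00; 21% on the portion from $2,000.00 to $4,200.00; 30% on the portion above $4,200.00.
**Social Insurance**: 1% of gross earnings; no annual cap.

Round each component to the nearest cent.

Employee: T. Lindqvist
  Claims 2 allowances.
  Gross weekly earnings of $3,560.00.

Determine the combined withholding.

$521.20

Territorial Income Tax: taxable = $3,560.00 − 2×$100.00 = $3,360.00
  $200.00 + 21% × ($3,360.00 − $2,000.00) = $200.00 + 21% × $1,360.00 = $485.60
Social Insurance: 1% × $3,560.00 = $35.60
Total: $485.60 + $35.60 = $521.20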